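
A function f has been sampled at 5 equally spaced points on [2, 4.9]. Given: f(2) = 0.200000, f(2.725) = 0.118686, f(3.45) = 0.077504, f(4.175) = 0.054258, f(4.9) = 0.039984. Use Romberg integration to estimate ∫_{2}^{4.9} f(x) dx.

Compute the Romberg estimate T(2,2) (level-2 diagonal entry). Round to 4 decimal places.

T(0,0) (trapezoid, 1 panel, h=2.9000): 0.347977
T(1,0) (trapezoid, 2 panels, h=1.4500): 0.286369
T(2,0) (trapezoid, 4 panels, h=0.7250): 0.268569
T(1,1) = 0.286369 + (0.286369 − 0.347977)/3 = 0.265833
T(2,1) = 0.268569 + (0.268569 − 0.286369)/3 = 0.262636
T(2,2) = 0.262636 + (0.262636 − 0.265833)/15 = 0.262423

0.2624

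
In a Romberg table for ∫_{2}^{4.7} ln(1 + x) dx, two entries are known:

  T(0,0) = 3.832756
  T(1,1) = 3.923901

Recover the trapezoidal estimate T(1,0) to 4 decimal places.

3.9011

From T(1,1) = (4·T(1,0) − T(0,0))/3, solve for T(1,0):
4·T(1,0) = 3·3.923901 + 3.832756 = 15.604459
T(1,0) = 3.901115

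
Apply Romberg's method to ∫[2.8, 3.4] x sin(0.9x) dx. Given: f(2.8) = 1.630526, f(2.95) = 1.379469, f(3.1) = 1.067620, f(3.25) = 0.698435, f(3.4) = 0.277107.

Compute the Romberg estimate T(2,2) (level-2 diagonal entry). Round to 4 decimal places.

T(0,0) (trapezoid, 1 panel, h=0.6000): 0.572290
T(1,0) (trapezoid, 2 panels, h=0.3000): 0.606431
T(2,0) (trapezoid, 4 panels, h=0.1500): 0.614901
T(1,1) = 0.606431 + (0.606431 − 0.572290)/3 = 0.617811
T(2,1) = 0.614901 + (0.614901 − 0.606431)/3 = 0.617724
T(2,2) = 0.617724 + (0.617724 − 0.617811)/15 = 0.617718

0.6177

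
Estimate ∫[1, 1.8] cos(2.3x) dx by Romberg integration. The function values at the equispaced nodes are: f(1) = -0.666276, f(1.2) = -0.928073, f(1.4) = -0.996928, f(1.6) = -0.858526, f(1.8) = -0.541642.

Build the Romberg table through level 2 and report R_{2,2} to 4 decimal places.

R_{0,0} (trapezoid, 1 panel, h=0.8000): -0.483167
R_{1,0} (trapezoid, 2 panels, h=0.4000): -0.640355
R_{2,0} (trapezoid, 4 panels, h=0.2000): -0.677497
R_{1,1} = -0.640355 + (-0.640355 − (-0.483167))/3 = -0.692751
R_{2,1} = -0.677497 + (-0.677497 − (-0.640355))/3 = -0.689878
R_{2,2} = -0.689878 + (-0.689878 − (-0.692751))/15 = -0.689686

-0.6897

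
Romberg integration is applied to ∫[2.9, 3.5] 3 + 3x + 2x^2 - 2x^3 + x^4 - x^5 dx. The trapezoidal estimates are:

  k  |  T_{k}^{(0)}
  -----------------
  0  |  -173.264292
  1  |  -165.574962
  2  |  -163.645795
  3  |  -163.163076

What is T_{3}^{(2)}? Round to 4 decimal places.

-163.0021

Richardson extrapolation on the trapezoidal column (denominator 4−1=3):
T_{2}^{(1)} = (4·(-163.645795) − (-165.574962)) / 3 = -163.002739
T_{3}^{(1)} = -163.163076 + (-163.163076 − (-163.645795))/3 = -163.002170
T_{3}^{(2)} = -163.002170 + (-163.002170 − (-163.002739))/15 = -163.002132
(Column j=1 coincides with Simpson's rule on the same nodes.)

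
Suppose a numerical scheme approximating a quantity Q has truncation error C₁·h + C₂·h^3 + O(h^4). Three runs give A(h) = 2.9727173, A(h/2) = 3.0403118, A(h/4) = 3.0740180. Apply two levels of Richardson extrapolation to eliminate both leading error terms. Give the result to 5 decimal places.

3.10770

First eliminate the h term (factor 2^1 = 2):
  B₁ = (2·3.0403118 − 2.9727173)/1 = 3.1079063
  B₂ = (2·3.0740180 − 3.0403118)/1 = 3.1077242
Then eliminate the h^3 term (factor 2^3 = 8):
  (8·3.1077242 − 3.1079063)/7 = 3.1076982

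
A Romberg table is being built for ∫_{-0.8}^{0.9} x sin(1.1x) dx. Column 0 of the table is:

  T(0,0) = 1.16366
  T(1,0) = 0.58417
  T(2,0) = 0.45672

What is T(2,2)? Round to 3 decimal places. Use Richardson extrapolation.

0.416

Richardson extrapolation on the trapezoidal column (denominator 4−1=3):
T(1,1) = 0.58417 + (0.58417 − 1.16366)/3 = 0.39101
T(2,1) = 0.45672 + (0.45672 − 0.58417)/3 = 0.41424
T(2,2) = 0.41424 + (0.41424 − 0.39101)/15 = 0.41579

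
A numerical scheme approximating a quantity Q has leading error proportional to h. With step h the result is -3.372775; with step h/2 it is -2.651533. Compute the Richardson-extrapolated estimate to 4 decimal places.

-1.9303

The leading error scales as h; refining by a factor of 2 reduces it by 2^1 = 2.
Extrapolated value = (2·A(h/2) − A(h)) / (2 − 1)
= (2·(-2.651533) − (-3.372775)) / 1
= -1.930291 / 1 = -1.930291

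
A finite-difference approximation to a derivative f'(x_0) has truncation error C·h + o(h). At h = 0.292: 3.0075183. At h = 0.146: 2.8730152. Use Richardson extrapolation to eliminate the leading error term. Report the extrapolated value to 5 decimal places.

2.73851

The leading error scales as h; refining by a factor of 2 reduces it by 2^1 = 2.
Extrapolated value = (2·A(h/2) − A(h)) / (2 − 1)
= (2·2.8730152 − 3.0075183) / 1
= 2.7385121 / 1 = 2.7385121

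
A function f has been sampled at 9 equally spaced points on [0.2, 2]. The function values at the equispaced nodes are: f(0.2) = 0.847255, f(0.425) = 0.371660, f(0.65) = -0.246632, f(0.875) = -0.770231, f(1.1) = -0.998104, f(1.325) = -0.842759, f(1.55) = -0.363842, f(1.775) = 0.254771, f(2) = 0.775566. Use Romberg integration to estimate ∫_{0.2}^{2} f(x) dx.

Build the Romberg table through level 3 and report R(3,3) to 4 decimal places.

-0.4153

R(0,0) (trapezoid, 1 panel, h=1.8000): 1.460539
R(1,0) (trapezoid, 2 panels, h=0.9000): -0.168024
R(2,0) (trapezoid, 4 panels, h=0.4500): -0.358725
R(3,0) (trapezoid, 8 panels, h=0.2250): -0.401338
R(1,1) = -0.168024 + (-0.168024 − 1.460539)/3 = -0.710878
R(2,1) = -0.358725 + (-0.358725 − (-0.168024))/3 = -0.422292
R(3,1) = -0.401338 + (-0.401338 − (-0.358725))/3 = -0.415542
R(2,2) = -0.422292 + (-0.422292 − (-0.710878))/15 = -0.403053
R(3,2) = -0.415542 + (-0.415542 − (-0.422292))/15 = -0.415092
R(3,3) = -0.415092 + (-0.415092 − (-0.403053))/63 = -0.415283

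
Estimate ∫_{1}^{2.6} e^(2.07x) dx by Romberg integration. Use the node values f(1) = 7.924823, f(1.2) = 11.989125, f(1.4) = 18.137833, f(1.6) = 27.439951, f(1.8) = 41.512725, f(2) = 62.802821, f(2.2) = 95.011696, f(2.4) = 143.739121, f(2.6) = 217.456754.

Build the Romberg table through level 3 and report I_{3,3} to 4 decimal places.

I_{0,0} (trapezoid, 1 panel, h=1.6000): 180.305262
I_{1,0} (trapezoid, 2 panels, h=0.8000): 123.362811
I_{2,0} (trapezoid, 4 panels, h=0.4000): 106.941217
I_{3,0} (trapezoid, 8 panels, h=0.2000): 102.664812
I_{1,1} = 123.362811 + (123.362811 − 180.305262)/3 = 104.381994
I_{2,1} = 106.941217 + (106.941217 − 123.362811)/3 = 101.467352
I_{3,1} = 102.664812 + (102.664812 − 106.941217)/3 = 101.239344
I_{2,2} = 101.467352 + (101.467352 − 104.381994)/15 = 101.273043
I_{3,2} = 101.239344 + (101.239344 − 101.467352)/15 = 101.224143
I_{3,3} = 101.224143 + (101.224143 − 101.273043)/63 = 101.223367

101.2234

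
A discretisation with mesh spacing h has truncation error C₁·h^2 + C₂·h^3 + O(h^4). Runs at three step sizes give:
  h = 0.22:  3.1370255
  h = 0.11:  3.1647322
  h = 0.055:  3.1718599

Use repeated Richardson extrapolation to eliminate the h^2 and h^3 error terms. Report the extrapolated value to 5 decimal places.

First eliminate the h^2 term (factor 2^2 = 4):
  B₁ = (4·3.1647322 − 3.1370255)/3 = 3.1739678
  B₂ = (4·3.1718599 − 3.1647322)/3 = 3.1742358
Then eliminate the h^3 term (factor 2^3 = 8):
  (8·3.1742358 − 3.1739678)/7 = 3.1742741

3.17427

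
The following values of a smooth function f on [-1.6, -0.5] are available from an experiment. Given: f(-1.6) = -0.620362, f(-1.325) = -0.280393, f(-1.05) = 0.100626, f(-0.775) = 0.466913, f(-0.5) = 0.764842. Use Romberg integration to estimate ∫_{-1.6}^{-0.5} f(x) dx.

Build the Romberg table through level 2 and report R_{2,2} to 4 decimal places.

0.1001

R_{0,0} (trapezoid, 1 panel, h=1.1000): 0.079464
R_{1,0} (trapezoid, 2 panels, h=0.5500): 0.095076
R_{2,0} (trapezoid, 4 panels, h=0.2750): 0.098831
R_{1,1} = 0.095076 + (0.095076 − 0.079464)/3 = 0.100280
R_{2,1} = 0.098831 + (0.098831 − 0.095076)/3 = 0.100083
R_{2,2} = 0.100083 + (0.100083 − 0.100280)/15 = 0.100070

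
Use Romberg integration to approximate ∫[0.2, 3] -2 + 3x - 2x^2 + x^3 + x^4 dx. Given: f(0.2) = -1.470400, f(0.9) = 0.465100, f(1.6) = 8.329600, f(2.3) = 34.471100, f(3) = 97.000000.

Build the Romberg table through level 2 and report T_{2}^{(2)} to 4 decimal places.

T_{0}^{(0)} (trapezoid, 1 panel, h=2.8000): 133.741440
T_{1}^{(0)} (trapezoid, 2 panels, h=1.4000): 78.532160
T_{2}^{(0)} (trapezoid, 4 panels, h=0.7000): 63.721420
T_{1}^{(1)} = 78.532160 + (78.532160 − 133.741440)/3 = 60.129067
T_{2}^{(1)} = 63.721420 + (63.721420 − 78.532160)/3 = 58.784507
T_{2}^{(2)} = 58.784507 + (58.784507 − 60.129067)/15 = 58.694870

58.6949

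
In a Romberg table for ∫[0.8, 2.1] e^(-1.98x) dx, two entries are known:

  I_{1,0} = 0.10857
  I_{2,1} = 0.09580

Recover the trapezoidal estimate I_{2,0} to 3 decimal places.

0.099

From I_{2,1} = (4·I_{2,0} − I_{1,0})/3, solve for I_{2,0}:
4·I_{2,0} = 3·0.09580 + 0.10857 = 0.39597
I_{2,0} = 0.09899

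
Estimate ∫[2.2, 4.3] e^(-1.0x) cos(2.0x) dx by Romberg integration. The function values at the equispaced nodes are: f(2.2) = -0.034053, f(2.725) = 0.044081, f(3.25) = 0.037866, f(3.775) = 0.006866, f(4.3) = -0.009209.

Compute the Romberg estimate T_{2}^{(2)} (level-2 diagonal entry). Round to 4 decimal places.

0.0416

T_{0}^{(0)} (trapezoid, 1 panel, h=2.1000): -0.045425
T_{1}^{(0)} (trapezoid, 2 panels, h=1.0500): 0.017047
T_{2}^{(0)} (trapezoid, 4 panels, h=0.5250): 0.035271
T_{1}^{(1)} = 0.017047 + (0.017047 − (-0.045425))/3 = 0.037871
T_{2}^{(1)} = 0.035271 + (0.035271 − 0.017047)/3 = 0.041346
T_{2}^{(2)} = 0.041346 + (0.041346 − 0.037871)/15 = 0.041578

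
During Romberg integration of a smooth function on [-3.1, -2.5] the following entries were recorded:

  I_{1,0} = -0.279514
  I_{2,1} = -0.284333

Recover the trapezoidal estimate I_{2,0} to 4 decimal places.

-0.2831

From I_{2,1} = (4·I_{2,0} − I_{1,0})/3, solve for I_{2,0}:
4·I_{2,0} = 3·(-0.284333) + (-0.279514) = -1.132513
I_{2,0} = -0.283128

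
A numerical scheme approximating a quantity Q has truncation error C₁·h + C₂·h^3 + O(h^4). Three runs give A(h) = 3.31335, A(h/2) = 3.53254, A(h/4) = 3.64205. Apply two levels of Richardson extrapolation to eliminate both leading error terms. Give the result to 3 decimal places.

First eliminate the h term (factor 2^1 = 2):
  B₁ = (2·3.53254 − 3.31335)/1 = 3.75173
  B₂ = (2·3.64205 − 3.53254)/1 = 3.75156
Then eliminate the h^3 term (factor 2^3 = 8):
  (8·3.75156 − 3.75173)/7 = 3.75154

3.752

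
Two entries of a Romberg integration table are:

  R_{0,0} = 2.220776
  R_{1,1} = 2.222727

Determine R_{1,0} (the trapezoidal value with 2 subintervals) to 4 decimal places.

From R_{1,1} = (4·R_{1,0} − R_{0,0})/3, solve for R_{1,0}:
4·R_{1,0} = 3·2.222727 + 2.220776 = 8.888957
R_{1,0} = 2.222239

2.2222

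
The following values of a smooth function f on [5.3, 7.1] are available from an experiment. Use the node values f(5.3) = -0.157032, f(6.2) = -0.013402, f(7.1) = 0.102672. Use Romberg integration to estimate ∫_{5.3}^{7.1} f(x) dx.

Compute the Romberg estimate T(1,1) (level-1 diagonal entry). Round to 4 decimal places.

T(0,0) (trapezoid, 1 panel, h=1.8000): -0.048924
T(1,0) (trapezoid, 2 panels, h=0.9000): -0.036524
T(1,1) = -0.036524 + (-0.036524 − (-0.048924))/3 = -0.032391

-0.0324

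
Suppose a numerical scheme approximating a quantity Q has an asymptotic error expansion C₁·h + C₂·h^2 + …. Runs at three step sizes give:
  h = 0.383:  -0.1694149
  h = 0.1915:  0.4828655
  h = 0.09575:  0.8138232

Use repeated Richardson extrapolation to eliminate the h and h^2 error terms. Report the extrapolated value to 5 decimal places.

1.14799

First eliminate the h term (factor 2^1 = 2):
  B₁ = (2·0.4828655 − (-0.1694149))/1 = 1.1351459
  B₂ = (2·0.8138232 − 0.4828655)/1 = 1.1447809
Then eliminate the h^2 term (factor 2^2 = 4):
  (4·1.1447809 − 1.1351459)/3 = 1.1479926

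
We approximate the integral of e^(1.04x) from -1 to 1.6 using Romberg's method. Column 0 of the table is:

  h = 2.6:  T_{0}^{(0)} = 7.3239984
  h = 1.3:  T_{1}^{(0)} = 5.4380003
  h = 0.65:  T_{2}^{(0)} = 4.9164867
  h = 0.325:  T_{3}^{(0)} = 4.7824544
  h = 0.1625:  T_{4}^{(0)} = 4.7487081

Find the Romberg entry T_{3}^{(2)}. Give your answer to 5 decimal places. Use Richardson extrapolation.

4.73745

T_{2}^{(1)} = 4.9164867 + (4.9164867 − 5.4380003)/3 = 4.7426488
T_{3}^{(1)} = 4.7824544 + (4.7824544 − 4.9164867)/3 = 4.7377770
T_{3}^{(2)} = 4.7377770 + (4.7377770 − 4.7426488)/15 = 4.7374522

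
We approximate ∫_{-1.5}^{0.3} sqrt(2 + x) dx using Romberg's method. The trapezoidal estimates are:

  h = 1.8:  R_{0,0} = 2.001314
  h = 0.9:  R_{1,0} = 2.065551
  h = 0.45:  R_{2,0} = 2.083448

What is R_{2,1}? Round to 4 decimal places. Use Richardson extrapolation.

2.0894

R_{2,1} = 2.083448 + (2.083448 − 2.065551)/3 = 2.089414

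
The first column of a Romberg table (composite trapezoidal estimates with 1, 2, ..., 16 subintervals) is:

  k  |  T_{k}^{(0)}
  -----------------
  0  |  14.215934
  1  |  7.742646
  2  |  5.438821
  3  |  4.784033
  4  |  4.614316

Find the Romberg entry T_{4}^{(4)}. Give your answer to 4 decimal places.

Richardson extrapolation on the trapezoidal column (denominator 4−1=3):
T_{1}^{(1)} = 7.742646 + (7.742646 − 14.215934)/3 = 5.584883
T_{2}^{(1)} = 5.438821 + (5.438821 − 7.742646)/3 = 4.670879
T_{3}^{(1)} = 4.784033 + (4.784033 − 5.438821)/3 = 4.565770
T_{4}^{(1)} = (4·4.614316 − 4.784033) / 3 = 4.557744
T_{2}^{(2)} = (16·4.670879 − 5.584883) / 15 = 4.609945
T_{3}^{(2)} = (16·4.565770 − 4.670879) / 15 = 4.558763
T_{4}^{(2)} = 4.557744 + (4.557744 − 4.565770)/15 = 4.557209
T_{3}^{(3)} = 4.558763 + (4.558763 − 4.609945)/63 = 4.557951
T_{4}^{(3)} = (64·4.557209 − 4.558763) / 63 = 4.557184
T_{4}^{(4)} = (256·4.557184 − 4.557951) / 255 = 4.557181
(Column j=1 coincides with Simpson's rule on the same nodes.)

4.5572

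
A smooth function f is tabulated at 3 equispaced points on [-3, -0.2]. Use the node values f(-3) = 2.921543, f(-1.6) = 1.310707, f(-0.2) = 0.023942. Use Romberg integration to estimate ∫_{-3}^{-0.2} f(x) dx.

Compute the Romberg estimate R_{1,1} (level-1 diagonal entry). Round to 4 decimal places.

3.8212

R_{0,0} (trapezoid, 1 panel, h=2.8000): 4.123679
R_{1,0} (trapezoid, 2 panels, h=1.4000): 3.896829
R_{1,1} = 3.896829 + (3.896829 − 4.123679)/3 = 3.821212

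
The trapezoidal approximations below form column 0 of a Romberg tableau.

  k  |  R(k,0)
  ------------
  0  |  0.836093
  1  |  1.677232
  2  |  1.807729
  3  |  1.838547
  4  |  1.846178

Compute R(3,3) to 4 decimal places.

Richardson extrapolation on the trapezoidal column (denominator 4−1=3):
R(1,1) = (4·1.677232 − 0.836093) / 3 = 1.957612
R(2,1) = (4·1.807729 − 1.677232) / 3 = 1.851228
R(3,1) = (4·1.838547 − 1.807729) / 3 = 1.848820
R(2,2) = (16·1.851228 − 1.957612) / 15 = 1.844136
R(3,2) = (16·1.848820 − 1.851228) / 15 = 1.848659
R(3,3) = (64·1.848659 − 1.844136) / 63 = 1.848731

1.8487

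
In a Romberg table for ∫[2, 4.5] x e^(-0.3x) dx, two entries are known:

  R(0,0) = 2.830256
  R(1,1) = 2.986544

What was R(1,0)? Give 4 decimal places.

2.9475

From R(1,1) = (4·R(1,0) − R(0,0))/3, solve for R(1,0):
4·R(1,0) = 3·2.986544 + 2.830256 = 11.789888
R(1,0) = 2.947472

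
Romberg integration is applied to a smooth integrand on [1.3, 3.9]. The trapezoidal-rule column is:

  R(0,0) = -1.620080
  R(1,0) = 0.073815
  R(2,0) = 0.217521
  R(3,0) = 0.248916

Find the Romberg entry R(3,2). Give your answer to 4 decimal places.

Richardson extrapolation on the trapezoidal column (denominator 4−1=3):
R(2,1) = (4·0.217521 − 0.073815) / 3 = 0.265423
R(3,1) = (4·0.248916 − 0.217521) / 3 = 0.259381
R(3,2) = (16·0.259381 − 0.265423) / 15 = 0.258978

0.2590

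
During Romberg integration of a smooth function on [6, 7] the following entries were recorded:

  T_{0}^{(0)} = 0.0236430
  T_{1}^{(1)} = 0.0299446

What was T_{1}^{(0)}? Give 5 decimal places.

From T_{1}^{(1)} = (4·T_{1}^{(0)} − T_{0}^{(0)})/3, solve for T_{1}^{(0)}:
4·T_{1}^{(0)} = 3·0.0299446 + 0.0236430 = 0.1134768
T_{1}^{(0)} = 0.0283692

0.02837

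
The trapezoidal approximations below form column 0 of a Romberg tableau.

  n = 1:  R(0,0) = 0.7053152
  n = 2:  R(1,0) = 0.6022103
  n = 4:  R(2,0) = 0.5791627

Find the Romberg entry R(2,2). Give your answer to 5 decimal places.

0.57172

R(1,1) = (4·0.6022103 − 0.7053152) / 3 = 0.5678420
R(2,1) = (4·0.5791627 − 0.6022103) / 3 = 0.5714802
R(2,2) = 0.5714802 + (0.5714802 − 0.5678420)/15 = 0.5717227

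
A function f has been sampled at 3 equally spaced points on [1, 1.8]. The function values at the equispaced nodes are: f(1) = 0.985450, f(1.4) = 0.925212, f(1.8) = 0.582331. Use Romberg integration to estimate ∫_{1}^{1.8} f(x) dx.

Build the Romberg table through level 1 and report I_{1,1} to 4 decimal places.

I_{0,0} (trapezoid, 1 panel, h=0.8000): 0.627112
I_{1,0} (trapezoid, 2 panels, h=0.4000): 0.683641
I_{1,1} = 0.683641 + (0.683641 − 0.627112)/3 = 0.702484

0.7025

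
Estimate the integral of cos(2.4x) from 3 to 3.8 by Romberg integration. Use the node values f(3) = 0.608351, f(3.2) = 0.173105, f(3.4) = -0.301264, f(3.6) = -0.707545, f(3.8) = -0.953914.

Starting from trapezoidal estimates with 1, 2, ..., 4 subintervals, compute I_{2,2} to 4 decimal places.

-0.2057

I_{0,0} (trapezoid, 1 panel, h=0.8000): -0.138225
I_{1,0} (trapezoid, 2 panels, h=0.4000): -0.189618
I_{2,0} (trapezoid, 4 panels, h=0.2000): -0.201697
I_{1,1} = -0.189618 + (-0.189618 − (-0.138225))/3 = -0.206749
I_{2,1} = -0.201697 + (-0.201697 − (-0.189618))/3 = -0.205723
I_{2,2} = -0.205723 + (-0.205723 − (-0.206749))/15 = -0.205655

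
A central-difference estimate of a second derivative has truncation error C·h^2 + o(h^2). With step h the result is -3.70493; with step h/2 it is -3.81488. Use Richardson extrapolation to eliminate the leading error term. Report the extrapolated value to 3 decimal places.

-3.852

The leading error scales as h^2; refining by a factor of 2 reduces it by 2^2 = 4.
Extrapolated value = (4·A(h/2) − A(h)) / (4 − 1)
= (4·(-3.81488) − (-3.70493)) / 3
= -11.55459 / 3 = -3.85153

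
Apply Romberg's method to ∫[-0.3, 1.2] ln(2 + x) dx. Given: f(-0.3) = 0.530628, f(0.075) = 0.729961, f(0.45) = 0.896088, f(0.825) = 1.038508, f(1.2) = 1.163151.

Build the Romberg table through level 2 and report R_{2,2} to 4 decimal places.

R_{0,0} (trapezoid, 1 panel, h=1.5000): 1.270334
R_{1,0} (trapezoid, 2 panels, h=0.7500): 1.307233
R_{2,0} (trapezoid, 4 panels, h=0.3750): 1.316792
R_{1,1} = 1.307233 + (1.307233 − 1.270334)/3 = 1.319533
R_{2,1} = 1.316792 + (1.316792 − 1.307233)/3 = 1.319978
R_{2,2} = 1.319978 + (1.319978 − 1.319533)/15 = 1.320008

1.3200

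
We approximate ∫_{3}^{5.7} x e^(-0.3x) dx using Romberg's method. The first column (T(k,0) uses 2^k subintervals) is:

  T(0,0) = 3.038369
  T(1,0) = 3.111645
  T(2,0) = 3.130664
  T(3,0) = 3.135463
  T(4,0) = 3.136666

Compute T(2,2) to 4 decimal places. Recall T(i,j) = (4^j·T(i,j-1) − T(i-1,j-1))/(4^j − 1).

3.1371

T(1,1) = 3.111645 + (3.111645 − 3.038369)/3 = 3.136070
T(2,1) = 3.130664 + (3.130664 − 3.111645)/3 = 3.137004
T(2,2) = (16·3.137004 − 3.136070) / 15 = 3.137066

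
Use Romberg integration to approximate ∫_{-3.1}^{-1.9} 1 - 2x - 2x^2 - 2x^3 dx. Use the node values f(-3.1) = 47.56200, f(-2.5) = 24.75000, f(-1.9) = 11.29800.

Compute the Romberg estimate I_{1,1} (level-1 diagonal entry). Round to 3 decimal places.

31.572

I_{0,0} (trapezoid, 1 panel, h=1.2000): 35.31600
I_{1,0} (trapezoid, 2 panels, h=0.6000): 32.50800
I_{1,1} = 32.50800 + (32.50800 − 35.31600)/3 = 31.57200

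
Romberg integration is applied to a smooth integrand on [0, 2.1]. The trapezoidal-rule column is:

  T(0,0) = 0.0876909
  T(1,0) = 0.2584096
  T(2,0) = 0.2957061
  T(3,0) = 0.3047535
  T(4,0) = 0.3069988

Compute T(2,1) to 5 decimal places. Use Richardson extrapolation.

T(2,1) = 0.2957061 + (0.2957061 − 0.2584096)/3 = 0.3081383

0.30814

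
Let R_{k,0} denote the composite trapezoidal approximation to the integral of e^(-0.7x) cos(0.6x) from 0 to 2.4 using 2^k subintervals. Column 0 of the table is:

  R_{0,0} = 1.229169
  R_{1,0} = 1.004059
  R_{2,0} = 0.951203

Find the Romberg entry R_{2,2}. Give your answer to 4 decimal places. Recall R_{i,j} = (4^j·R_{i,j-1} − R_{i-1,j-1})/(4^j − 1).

0.9339

Richardson extrapolation on the trapezoidal column (denominator 4−1=3):
R_{1,1} = 1.004059 + (1.004059 − 1.229169)/3 = 0.929022
R_{2,1} = 0.951203 + (0.951203 − 1.004059)/3 = 0.933584
R_{2,2} = 0.933584 + (0.933584 − 0.929022)/15 = 0.933888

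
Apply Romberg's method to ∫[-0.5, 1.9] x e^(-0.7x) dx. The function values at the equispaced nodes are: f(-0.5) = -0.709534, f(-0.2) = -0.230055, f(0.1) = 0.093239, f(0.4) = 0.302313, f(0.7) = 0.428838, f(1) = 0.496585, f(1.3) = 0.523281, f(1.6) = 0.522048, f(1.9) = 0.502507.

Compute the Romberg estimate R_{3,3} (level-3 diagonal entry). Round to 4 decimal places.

0.6248

R_{0,0} (trapezoid, 1 panel, h=2.4000): -0.248432
R_{1,0} (trapezoid, 2 panels, h=1.2000): 0.390389
R_{2,0} (trapezoid, 4 panels, h=0.6000): 0.565107
R_{3,0} (trapezoid, 8 panels, h=0.3000): 0.609821
R_{1,1} = 0.390389 + (0.390389 − (-0.248432))/3 = 0.603329
R_{2,1} = 0.565107 + (0.565107 − 0.390389)/3 = 0.623346
R_{3,1} = 0.609821 + (0.609821 − 0.565107)/3 = 0.624726
R_{2,2} = 0.623346 + (0.623346 − 0.603329)/15 = 0.624680
R_{3,2} = 0.624726 + (0.624726 − 0.623346)/15 = 0.624818
R_{3,3} = 0.624818 + (0.624818 − 0.624680)/63 = 0.624820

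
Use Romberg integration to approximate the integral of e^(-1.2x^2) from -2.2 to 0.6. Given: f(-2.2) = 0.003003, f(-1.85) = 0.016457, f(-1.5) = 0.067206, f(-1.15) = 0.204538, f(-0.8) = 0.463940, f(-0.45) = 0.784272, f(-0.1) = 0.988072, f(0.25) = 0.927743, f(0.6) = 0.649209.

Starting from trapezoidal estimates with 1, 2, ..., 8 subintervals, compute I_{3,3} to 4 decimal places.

I_{0,0} (trapezoid, 1 panel, h=2.8000): 0.913097
I_{1,0} (trapezoid, 2 panels, h=1.4000): 1.106064
I_{2,0} (trapezoid, 4 panels, h=0.7000): 1.291727
I_{3,0} (trapezoid, 8 panels, h=0.3500): 1.322417
I_{1,1} = 1.106064 + (1.106064 − 0.913097)/3 = 1.170386
I_{2,1} = 1.291727 + (1.291727 − 1.106064)/3 = 1.353615
I_{3,1} = 1.322417 + (1.322417 − 1.291727)/3 = 1.332647
I_{2,2} = 1.353615 + (1.353615 − 1.170386)/15 = 1.365830
I_{3,2} = 1.332647 + (1.332647 − 1.353615)/15 = 1.331249
I_{3,3} = 1.331249 + (1.331249 − 1.365830)/63 = 1.330700

1.3307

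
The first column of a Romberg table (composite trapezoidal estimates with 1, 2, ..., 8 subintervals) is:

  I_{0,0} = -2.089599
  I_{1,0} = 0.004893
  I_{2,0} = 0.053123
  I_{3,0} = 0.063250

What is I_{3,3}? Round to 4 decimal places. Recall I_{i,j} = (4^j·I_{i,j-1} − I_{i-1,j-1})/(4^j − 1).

Richardson extrapolation on the trapezoidal column (denominator 4−1=3):
I_{1,1} = (4·0.004893 − (-2.089599)) / 3 = 0.703057
I_{2,1} = (4·0.053123 − 0.004893) / 3 = 0.069200
I_{3,1} = 0.063250 + (0.063250 − 0.053123)/3 = 0.066626
I_{2,2} = 0.069200 + (0.069200 − 0.703057)/15 = 0.026943
I_{3,2} = (16·0.066626 − 0.069200) / 15 = 0.066454
I_{3,3} = 0.066454 + (0.066454 − 0.026943)/63 = 0.067081
(Column j=1 coincides with Simpson's rule on the same nodes.)

0.0671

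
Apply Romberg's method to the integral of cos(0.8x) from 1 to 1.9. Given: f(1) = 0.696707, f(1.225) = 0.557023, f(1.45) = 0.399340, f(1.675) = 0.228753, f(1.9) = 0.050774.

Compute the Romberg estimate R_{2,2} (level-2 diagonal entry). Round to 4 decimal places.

R_{0,0} (trapezoid, 1 panel, h=0.9000): 0.336366
R_{1,0} (trapezoid, 2 panels, h=0.4500): 0.347886
R_{2,0} (trapezoid, 4 panels, h=0.2250): 0.350743
R_{1,1} = 0.347886 + (0.347886 − 0.336366)/3 = 0.351726
R_{2,1} = 0.350743 + (0.350743 − 0.347886)/3 = 0.351695
R_{2,2} = 0.351695 + (0.351695 − 0.351726)/15 = 0.351693

0.3517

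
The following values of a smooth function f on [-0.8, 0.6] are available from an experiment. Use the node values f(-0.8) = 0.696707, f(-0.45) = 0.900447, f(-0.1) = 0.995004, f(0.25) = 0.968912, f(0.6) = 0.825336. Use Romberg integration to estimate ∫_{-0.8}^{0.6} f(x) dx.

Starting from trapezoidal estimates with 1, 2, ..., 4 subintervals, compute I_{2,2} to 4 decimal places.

1.2820

I_{0,0} (trapezoid, 1 panel, h=1.4000): 1.065430
I_{1,0} (trapezoid, 2 panels, h=0.7000): 1.229218
I_{2,0} (trapezoid, 4 panels, h=0.3500): 1.268885
I_{1,1} = 1.229218 + (1.229218 − 1.065430)/3 = 1.283814
I_{2,1} = 1.268885 + (1.268885 − 1.229218)/3 = 1.282107
I_{2,2} = 1.282107 + (1.282107 − 1.283814)/15 = 1.281993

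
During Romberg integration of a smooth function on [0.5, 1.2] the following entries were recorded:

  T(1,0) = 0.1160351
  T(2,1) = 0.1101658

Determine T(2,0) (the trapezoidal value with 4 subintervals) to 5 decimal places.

0.11163

From T(2,1) = (4·T(2,0) − T(1,0))/3, solve for T(2,0):
4·T(2,0) = 3·0.1101658 + 0.1160351 = 0.4465325
T(2,0) = 0.1116331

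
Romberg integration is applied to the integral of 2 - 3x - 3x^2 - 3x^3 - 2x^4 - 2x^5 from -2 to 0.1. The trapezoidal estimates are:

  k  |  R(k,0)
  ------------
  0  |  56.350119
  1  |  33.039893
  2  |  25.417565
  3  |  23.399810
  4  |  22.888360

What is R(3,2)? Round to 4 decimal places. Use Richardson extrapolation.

Richardson extrapolation on the trapezoidal column (denominator 4−1=3):
R(2,1) = 25.417565 + (25.417565 − 33.039893)/3 = 22.876789
R(3,1) = 23.399810 + (23.399810 − 25.417565)/3 = 22.727225
R(3,2) = 22.727225 + (22.727225 − 22.876789)/15 = 22.717254
(Column j=1 coincides with Simpson's rule on the same nodes.)

22.7173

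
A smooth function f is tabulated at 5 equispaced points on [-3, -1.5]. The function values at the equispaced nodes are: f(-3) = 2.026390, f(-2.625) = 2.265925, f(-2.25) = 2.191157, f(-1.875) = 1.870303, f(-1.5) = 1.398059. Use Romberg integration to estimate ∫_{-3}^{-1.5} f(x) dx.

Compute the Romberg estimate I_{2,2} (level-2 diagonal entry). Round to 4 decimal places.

3.0437

I_{0,0} (trapezoid, 1 panel, h=1.5000): 2.568337
I_{1,0} (trapezoid, 2 panels, h=0.7500): 2.927536
I_{2,0} (trapezoid, 4 panels, h=0.3750): 3.014854
I_{1,1} = 2.927536 + (2.927536 − 2.568337)/3 = 3.047269
I_{2,1} = 3.014854 + (3.014854 − 2.927536)/3 = 3.043960
I_{2,2} = 3.043960 + (3.043960 − 3.047269)/15 = 3.043739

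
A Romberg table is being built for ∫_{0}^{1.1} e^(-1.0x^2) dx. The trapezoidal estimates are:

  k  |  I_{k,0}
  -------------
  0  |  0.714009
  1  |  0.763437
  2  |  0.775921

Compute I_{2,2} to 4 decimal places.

0.7801

I_{1,1} = (4·0.763437 − 0.714009) / 3 = 0.779913
I_{2,1} = (4·0.775921 − 0.763437) / 3 = 0.780082
I_{2,2} = 0.780082 + (0.780082 − 0.779913)/15 = 0.780093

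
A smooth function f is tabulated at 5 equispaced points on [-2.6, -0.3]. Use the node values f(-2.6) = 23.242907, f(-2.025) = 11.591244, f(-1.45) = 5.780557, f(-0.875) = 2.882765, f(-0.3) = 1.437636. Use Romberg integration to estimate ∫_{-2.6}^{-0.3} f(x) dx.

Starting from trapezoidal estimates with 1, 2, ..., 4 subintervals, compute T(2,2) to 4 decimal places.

T(0,0) (trapezoid, 1 panel, h=2.3000): 28.382624
T(1,0) (trapezoid, 2 panels, h=1.1500): 20.838953
T(2,0) (trapezoid, 4 panels, h=0.5750): 18.742032
T(1,1) = 20.838953 + (20.838953 − 28.382624)/3 = 18.324396
T(2,1) = 18.742032 + (18.742032 − 20.838953)/3 = 18.043058
T(2,2) = 18.043058 + (18.043058 − 18.324396)/15 = 18.024302

18.0243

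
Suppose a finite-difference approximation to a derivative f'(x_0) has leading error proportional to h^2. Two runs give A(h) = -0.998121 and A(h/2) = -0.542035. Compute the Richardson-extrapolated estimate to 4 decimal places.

The leading error scales as h^2; refining by a factor of 2 reduces it by 2^2 = 4.
Extrapolated value = (4·A(h/2) − A(h)) / (4 − 1)
= (4·(-0.542035) − (-0.998121)) / 3
= -1.170019 / 3 = -0.390006

-0.3900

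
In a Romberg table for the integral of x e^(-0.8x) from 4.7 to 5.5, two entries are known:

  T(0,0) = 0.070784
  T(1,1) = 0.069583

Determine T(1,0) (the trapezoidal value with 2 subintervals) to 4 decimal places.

From T(1,1) = (4·T(1,0) − T(0,0))/3, solve for T(1,0):
4·T(1,0) = 3·0.069583 + 0.070784 = 0.279533
T(1,0) = 0.069883

0.0699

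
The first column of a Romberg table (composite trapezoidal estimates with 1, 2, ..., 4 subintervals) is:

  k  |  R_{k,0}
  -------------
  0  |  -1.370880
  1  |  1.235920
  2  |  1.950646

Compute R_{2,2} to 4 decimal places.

Richardson extrapolation on the trapezoidal column (denominator 4−1=3):
R_{1,1} = (4·1.235920 − (-1.370880)) / 3 = 2.104853
R_{2,1} = (4·1.950646 − 1.235920) / 3 = 2.188888
R_{2,2} = (16·2.188888 − 2.104853) / 15 = 2.194490

2.1945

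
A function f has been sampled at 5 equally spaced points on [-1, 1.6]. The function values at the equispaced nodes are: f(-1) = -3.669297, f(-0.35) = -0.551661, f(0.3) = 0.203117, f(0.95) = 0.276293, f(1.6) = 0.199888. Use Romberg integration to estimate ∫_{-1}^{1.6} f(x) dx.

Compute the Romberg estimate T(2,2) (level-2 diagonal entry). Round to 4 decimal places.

-0.8857

T(0,0) (trapezoid, 1 panel, h=2.6000): -4.510232
T(1,0) (trapezoid, 2 panels, h=1.3000): -1.991064
T(2,0) (trapezoid, 4 panels, h=0.6500): -1.174521
T(1,1) = -1.991064 + (-1.991064 − (-4.510232))/3 = -1.151341
T(2,1) = -1.174521 + (-1.174521 − (-1.991064))/3 = -0.902340
T(2,2) = -0.902340 + (-0.902340 − (-1.151341))/15 = -0.885740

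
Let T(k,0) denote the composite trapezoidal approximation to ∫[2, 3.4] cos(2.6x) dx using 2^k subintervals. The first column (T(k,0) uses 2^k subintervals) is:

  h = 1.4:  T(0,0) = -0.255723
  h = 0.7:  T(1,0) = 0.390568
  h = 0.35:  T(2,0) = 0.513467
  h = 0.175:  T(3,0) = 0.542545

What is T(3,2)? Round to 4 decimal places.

T(2,1) = 0.513467 + (0.513467 − 0.390568)/3 = 0.554433
T(3,1) = 0.542545 + (0.542545 − 0.513467)/3 = 0.552238
T(3,2) = 0.552238 + (0.552238 − 0.554433)/15 = 0.552092

0.5521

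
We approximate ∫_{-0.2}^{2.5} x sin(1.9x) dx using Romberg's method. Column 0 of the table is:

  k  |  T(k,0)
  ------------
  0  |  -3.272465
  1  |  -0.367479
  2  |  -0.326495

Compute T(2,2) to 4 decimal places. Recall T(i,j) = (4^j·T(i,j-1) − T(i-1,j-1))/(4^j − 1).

-0.3737

Richardson extrapolation on the trapezoidal column (denominator 4−1=3):
T(1,1) = -0.367479 + (-0.367479 − (-3.272465))/3 = 0.600850
T(2,1) = -0.326495 + (-0.326495 − (-0.367479))/3 = -0.312834
T(2,2) = (16·(-0.312834) − 0.600850) / 15 = -0.373746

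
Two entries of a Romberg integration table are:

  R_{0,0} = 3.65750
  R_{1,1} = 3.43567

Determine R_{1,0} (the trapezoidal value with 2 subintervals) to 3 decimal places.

From R_{1,1} = (4·R_{1,0} − R_{0,0})/3, solve for R_{1,0}:
4·R_{1,0} = 3·3.43567 + 3.65750 = 13.96451
R_{1,0} = 3.49113

3.491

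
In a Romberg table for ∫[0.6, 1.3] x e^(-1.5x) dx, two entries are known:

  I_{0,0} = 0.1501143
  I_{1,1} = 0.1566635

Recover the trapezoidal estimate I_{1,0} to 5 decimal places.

From I_{1,1} = (4·I_{1,0} − I_{0,0})/3, solve for I_{1,0}:
4·I_{1,0} = 3·0.1566635 + 0.1501143 = 0.6201048
I_{1,0} = 0.1550262

0.15503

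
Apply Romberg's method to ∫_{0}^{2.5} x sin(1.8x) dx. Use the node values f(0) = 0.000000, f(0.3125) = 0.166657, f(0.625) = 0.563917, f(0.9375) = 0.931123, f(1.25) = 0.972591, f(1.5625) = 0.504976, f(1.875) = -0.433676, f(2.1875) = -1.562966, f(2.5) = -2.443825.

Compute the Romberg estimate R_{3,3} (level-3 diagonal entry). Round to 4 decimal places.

-0.0087

R_{0,0} (trapezoid, 1 panel, h=2.5000): -3.054781
R_{1,0} (trapezoid, 2 panels, h=1.2500): -0.311652
R_{2,0} (trapezoid, 4 panels, h=0.6250): -0.074425
R_{3,0} (trapezoid, 8 panels, h=0.3125): -0.024778
R_{1,1} = -0.311652 + (-0.311652 − (-3.054781))/3 = 0.602724
R_{2,1} = -0.074425 + (-0.074425 − (-0.311652))/3 = 0.004651
R_{3,1} = -0.024778 + (-0.024778 − (-0.074425))/3 = -0.008229
R_{2,2} = 0.004651 + (0.004651 − 0.602724)/15 = -0.035221
R_{3,2} = -0.008229 + (-0.008229 − 0.004651)/15 = -0.009088
R_{3,3} = -0.009088 + (-0.009088 − (-0.035221))/63 = -0.008673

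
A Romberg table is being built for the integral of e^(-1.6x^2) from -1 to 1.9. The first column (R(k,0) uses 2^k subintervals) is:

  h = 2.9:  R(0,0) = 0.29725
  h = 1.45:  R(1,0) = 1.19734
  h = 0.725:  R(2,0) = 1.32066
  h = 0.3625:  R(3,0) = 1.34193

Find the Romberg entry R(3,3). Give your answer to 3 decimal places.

Richardson extrapolation on the trapezoidal column (denominator 4−1=3):
R(1,1) = 1.19734 + (1.19734 − 0.29725)/3 = 1.49737
R(2,1) = (4·1.32066 − 1.19734) / 3 = 1.36177
R(3,1) = 1.34193 + (1.34193 − 1.32066)/3 = 1.34902
R(2,2) = (16·1.36177 − 1.49737) / 15 = 1.35273
R(3,2) = (16·1.34902 − 1.36177) / 15 = 1.34817
R(3,3) = 1.34817 + (1.34817 − 1.35273)/63 = 1.34810
(Column j=1 coincides with Simpson's rule on the same nodes.)

1.348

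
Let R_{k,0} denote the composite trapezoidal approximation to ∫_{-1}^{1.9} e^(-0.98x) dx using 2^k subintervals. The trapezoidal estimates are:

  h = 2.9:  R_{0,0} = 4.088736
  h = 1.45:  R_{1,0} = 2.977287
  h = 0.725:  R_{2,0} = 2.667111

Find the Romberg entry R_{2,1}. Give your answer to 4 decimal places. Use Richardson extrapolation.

Richardson extrapolation on the trapezoidal column (denominator 4−1=3):
R_{2,1} = 2.667111 + (2.667111 − 2.977287)/3 = 2.563719

2.5637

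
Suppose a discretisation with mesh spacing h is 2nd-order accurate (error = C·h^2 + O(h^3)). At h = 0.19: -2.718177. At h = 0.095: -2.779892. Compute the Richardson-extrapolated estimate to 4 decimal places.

The leading error scales as h^2; refining by a factor of 2 reduces it by 2^2 = 4.
Extrapolated value = (4·A(h/2) − A(h)) / (4 − 1)
= (4·(-2.779892) − (-2.718177)) / 3
= -8.401391 / 3 = -2.800464

-2.8005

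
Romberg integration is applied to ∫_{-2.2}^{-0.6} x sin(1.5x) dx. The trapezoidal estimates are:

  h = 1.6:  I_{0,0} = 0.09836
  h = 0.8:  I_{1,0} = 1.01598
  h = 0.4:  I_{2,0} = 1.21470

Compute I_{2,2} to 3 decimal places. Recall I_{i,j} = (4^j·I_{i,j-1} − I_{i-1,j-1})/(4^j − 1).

1.278

Richardson extrapolation on the trapezoidal column (denominator 4−1=3):
I_{1,1} = 1.01598 + (1.01598 − 0.09836)/3 = 1.32185
I_{2,1} = (4·1.21470 − 1.01598) / 3 = 1.28094
I_{2,2} = (16·1.28094 − 1.32185) / 15 = 1.27821
(Column j=1 coincides with Simpson's rule on the same nodes.)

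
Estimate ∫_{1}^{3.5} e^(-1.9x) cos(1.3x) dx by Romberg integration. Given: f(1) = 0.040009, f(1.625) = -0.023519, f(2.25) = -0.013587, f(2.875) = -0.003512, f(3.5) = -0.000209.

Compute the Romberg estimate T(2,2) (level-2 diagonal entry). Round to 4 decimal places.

T(0,0) (trapezoid, 1 panel, h=2.5000): 0.049750
T(1,0) (trapezoid, 2 panels, h=1.2500): 0.007891
T(2,0) (trapezoid, 4 panels, h=0.6250): -0.012949
T(1,1) = 0.007891 + (0.007891 − 0.049750)/3 = -0.006062
T(2,1) = -0.012949 + (-0.012949 − 0.007891)/3 = -0.019896
T(2,2) = -0.019896 + (-0.019896 − (-0.006062))/15 = -0.020818

-0.0208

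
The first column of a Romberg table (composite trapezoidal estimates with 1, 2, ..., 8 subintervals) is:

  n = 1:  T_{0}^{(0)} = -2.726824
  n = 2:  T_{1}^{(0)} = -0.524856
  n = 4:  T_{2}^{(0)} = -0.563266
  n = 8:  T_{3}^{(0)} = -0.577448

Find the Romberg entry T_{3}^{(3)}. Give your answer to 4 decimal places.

-0.5819

Richardson extrapolation on the trapezoidal column (denominator 4−1=3):
T_{1}^{(1)} = (4·(-0.524856) − (-2.726824)) / 3 = 0.209133
T_{2}^{(1)} = (4·(-0.563266) − (-0.524856)) / 3 = -0.576069
T_{3}^{(1)} = (4·(-0.577448) − (-0.563266)) / 3 = -0.582175
T_{2}^{(2)} = -0.576069 + (-0.576069 − 0.209133)/15 = -0.628416
T_{3}^{(2)} = -0.582175 + (-0.582175 − (-0.576069))/15 = -0.582582
T_{3}^{(3)} = (64·(-0.582582) − (-0.628416)) / 63 = -0.581854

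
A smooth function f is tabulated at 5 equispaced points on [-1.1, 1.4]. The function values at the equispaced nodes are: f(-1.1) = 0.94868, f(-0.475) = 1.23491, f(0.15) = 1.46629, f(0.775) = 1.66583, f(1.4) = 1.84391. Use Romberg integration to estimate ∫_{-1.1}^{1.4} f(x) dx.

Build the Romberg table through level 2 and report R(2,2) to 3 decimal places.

R(0,0) (trapezoid, 1 panel, h=2.5000): 3.49074
R(1,0) (trapezoid, 2 panels, h=1.2500): 3.57823
R(2,0) (trapezoid, 4 panels, h=0.6250): 3.60208
R(1,1) = 3.57823 + (3.57823 − 3.49074)/3 = 3.60739
R(2,1) = 3.60208 + (3.60208 − 3.57823)/3 = 3.61003
R(2,2) = 3.61003 + (3.61003 − 3.60739)/15 = 3.61021

3.610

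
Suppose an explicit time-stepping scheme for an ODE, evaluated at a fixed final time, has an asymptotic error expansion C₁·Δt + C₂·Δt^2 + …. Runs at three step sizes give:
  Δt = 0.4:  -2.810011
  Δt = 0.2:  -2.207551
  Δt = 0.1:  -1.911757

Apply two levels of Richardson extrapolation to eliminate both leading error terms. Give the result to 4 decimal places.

-1.6196

First eliminate the Δt term (factor 2^1 = 2):
  B₁ = (2·(-2.207551) − (-2.810011))/1 = -1.605091
  B₂ = (2·(-1.911757) − (-2.207551))/1 = -1.615963
Then eliminate the Δt^2 term (factor 2^2 = 4):
  (4·(-1.615963) − (-1.605091))/3 = -1.619587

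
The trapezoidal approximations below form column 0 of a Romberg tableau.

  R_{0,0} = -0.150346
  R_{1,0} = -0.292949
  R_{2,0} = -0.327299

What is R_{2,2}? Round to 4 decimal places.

-0.3386

R_{1,1} = (4·(-0.292949) − (-0.150346)) / 3 = -0.340483
R_{2,1} = (4·(-0.327299) − (-0.292949)) / 3 = -0.338749
R_{2,2} = -0.338749 + (-0.338749 − (-0.340483))/15 = -0.338633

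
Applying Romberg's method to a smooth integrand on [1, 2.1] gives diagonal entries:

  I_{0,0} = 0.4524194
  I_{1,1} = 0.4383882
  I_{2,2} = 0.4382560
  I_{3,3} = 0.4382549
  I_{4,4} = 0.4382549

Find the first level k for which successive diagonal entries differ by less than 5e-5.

k = 3

|I_{1,1} − I_{0,0}| = 0.0140312 ≥ 5e-5
|I_{2,2} − I_{1,1}| = 0.0001322 ≥ 5e-5
|I_{3,3} − I_{2,2}| = 0.0000011 < 5e-5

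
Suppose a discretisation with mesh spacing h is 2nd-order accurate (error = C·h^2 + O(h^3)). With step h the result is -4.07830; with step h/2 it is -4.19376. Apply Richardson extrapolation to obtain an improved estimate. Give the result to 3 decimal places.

-4.232

Extrapolated value = (4·A(h/2) − A(h)) / (4 − 1)
= (4·(-4.19376) − (-4.07830)) / 3
= -12.69674 / 3 = -4.23225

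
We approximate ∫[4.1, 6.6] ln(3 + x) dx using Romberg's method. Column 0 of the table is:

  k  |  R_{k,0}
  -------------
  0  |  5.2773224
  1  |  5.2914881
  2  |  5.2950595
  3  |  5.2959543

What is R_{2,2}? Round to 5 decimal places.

Richardson extrapolation on the trapezoidal column (denominator 4−1=3):
R_{1,1} = 5.2914881 + (5.2914881 − 5.2773224)/3 = 5.2962100
R_{2,1} = (4·5.2950595 − 5.2914881) / 3 = 5.2962500
R_{2,2} = (16·5.2962500 − 5.2962100) / 15 = 5.2962527

5.29625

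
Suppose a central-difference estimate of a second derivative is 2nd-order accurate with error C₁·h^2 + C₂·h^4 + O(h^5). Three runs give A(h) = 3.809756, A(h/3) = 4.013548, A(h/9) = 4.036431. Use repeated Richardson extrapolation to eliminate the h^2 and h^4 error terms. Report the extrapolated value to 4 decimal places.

4.0393

First eliminate the h^2 term (factor 3^2 = 9):
  B₁ = (9·4.013548 − 3.809756)/8 = 4.039022
  B₂ = (9·4.036431 − 4.013548)/8 = 4.039291
Then eliminate the h^4 term (factor 3^4 = 81):
  (81·4.039291 − 4.039022)/80 = 4.039294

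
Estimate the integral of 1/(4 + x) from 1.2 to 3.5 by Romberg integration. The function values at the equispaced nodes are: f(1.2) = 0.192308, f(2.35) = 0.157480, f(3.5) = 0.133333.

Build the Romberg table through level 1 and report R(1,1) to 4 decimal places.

0.3663

R(0,0) (trapezoid, 1 panel, h=2.3000): 0.374487
R(1,0) (trapezoid, 2 panels, h=1.1500): 0.368346
R(1,1) = 0.368346 + (0.368346 − 0.374487)/3 = 0.366299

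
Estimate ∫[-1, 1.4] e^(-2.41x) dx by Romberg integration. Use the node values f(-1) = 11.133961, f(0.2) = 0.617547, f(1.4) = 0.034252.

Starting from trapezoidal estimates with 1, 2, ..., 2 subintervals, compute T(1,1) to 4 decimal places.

T(0,0) (trapezoid, 1 panel, h=2.4000): 13.401856
T(1,0) (trapezoid, 2 panels, h=1.2000): 7.441984
T(1,1) = 7.441984 + (7.441984 − 13.401856)/3 = 5.455360

5.4554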